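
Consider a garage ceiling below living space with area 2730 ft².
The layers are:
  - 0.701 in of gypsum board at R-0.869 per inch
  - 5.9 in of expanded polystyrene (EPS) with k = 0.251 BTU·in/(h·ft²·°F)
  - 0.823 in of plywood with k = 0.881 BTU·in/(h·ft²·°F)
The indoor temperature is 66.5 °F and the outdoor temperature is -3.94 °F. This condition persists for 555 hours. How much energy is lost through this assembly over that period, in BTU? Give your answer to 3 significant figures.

4260000 BTU

0.701 × 0.869 = 0.6092
5.9/0.251 = 23.51
0.823/0.881 = 0.9342
R_total = 0.6092 + 23.51 + 0.9342 = 25.05 ft²·°F·h/BTU
Q = 2730 × (66.5 − (-3.94)) / 25.05 = 7677 BTU/h
E = 7677 × 555 = 4261000 BTU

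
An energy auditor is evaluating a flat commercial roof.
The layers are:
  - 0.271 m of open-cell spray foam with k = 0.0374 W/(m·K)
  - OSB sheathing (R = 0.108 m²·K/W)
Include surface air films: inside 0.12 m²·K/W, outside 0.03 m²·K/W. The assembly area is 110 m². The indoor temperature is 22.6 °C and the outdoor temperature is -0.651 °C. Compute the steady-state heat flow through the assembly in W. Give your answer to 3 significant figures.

341 W

0.271/0.0374 = 7.246
R_total = 0.12 + 7.246 + 0.108 + 0.03 = 7.504 m²·K/W
Q = A·ΔT/R = 110 × (22.6 − (-0.651)) / 7.504 = 340.8 W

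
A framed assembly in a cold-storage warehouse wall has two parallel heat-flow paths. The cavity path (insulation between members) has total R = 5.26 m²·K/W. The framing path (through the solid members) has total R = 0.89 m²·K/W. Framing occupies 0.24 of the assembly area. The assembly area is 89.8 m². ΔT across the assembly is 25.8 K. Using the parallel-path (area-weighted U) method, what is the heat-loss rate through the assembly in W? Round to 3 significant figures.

960 W

U_eff = 0.76/5.26 + 0.24/0.89 = 0.1445 + 0.2697 = 0.4141
R_eff = 1/U_eff = 2.415 m²·K/W
Q = 89.8 × 25.8 / 2.415 = 959.5 W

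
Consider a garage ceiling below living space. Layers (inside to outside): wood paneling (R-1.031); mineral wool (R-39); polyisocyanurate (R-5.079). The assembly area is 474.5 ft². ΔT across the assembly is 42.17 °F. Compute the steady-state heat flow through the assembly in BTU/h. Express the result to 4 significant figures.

443.6 BTU/h

R_total = 1.031 + 39 + 5.079 = 45.11 ft²·°F·h/BTU
Q = A·ΔT/R = 474.5 × 42.17 / 45.11 = 443.57 BTU/h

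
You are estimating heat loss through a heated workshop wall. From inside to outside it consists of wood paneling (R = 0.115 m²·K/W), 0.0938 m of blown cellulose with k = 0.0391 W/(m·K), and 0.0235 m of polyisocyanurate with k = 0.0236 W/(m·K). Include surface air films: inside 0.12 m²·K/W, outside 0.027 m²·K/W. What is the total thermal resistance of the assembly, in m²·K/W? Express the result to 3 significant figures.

3.66 m²·K/W

0.0938/0.0391 = 2.399
0.0235/0.0236 = 0.9958
R_total = 0.12 + 0.115 + 2.399 + 0.9958 + 0.027 = 3.657 m²·K/W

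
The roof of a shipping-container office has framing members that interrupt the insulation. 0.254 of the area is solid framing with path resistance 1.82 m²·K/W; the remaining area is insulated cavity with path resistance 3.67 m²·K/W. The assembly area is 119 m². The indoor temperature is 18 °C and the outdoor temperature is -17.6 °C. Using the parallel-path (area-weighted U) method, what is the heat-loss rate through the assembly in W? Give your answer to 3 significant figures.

U_eff = 0.746/3.67 + 0.254/1.82 = 0.2033 + 0.1396 = 0.3428
R_eff = 1/U_eff = 2.917 m²·K/W
Q = 119 × (18 − (-17.6)) / 2.917 = 1452 W

1450 W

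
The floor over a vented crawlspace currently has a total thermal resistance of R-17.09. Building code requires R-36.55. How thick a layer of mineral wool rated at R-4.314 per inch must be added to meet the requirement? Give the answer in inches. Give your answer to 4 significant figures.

ΔR = 36.55 − 17.09 = 19.46 ft²·°F·h/BTU
L = ΔR / (R/in) = 19.46/4.314 = 4.5109 in

4.511 in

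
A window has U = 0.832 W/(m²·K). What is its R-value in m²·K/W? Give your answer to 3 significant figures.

1.20 m²·K/W

R = 1/U = 1/0.832 = 1.202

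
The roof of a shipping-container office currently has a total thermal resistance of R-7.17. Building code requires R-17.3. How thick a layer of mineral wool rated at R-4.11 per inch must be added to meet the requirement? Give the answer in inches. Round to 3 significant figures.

ΔR = 17.3 − 7.17 = 10.13 ft²·°F·h/BTU
L = ΔR / (R/in) = 10.13/4.11 = 2.465 in

2.46 in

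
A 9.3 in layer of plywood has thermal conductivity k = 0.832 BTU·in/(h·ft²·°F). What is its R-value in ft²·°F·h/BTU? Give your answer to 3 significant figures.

R = L/k = 9.3/0.832 = 11.18 ft²·°F·h/BTU

11.2 ft²·°F·h/BTU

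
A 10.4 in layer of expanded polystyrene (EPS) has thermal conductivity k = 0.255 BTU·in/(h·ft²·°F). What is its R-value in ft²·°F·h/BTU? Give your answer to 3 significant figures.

R = L/k = 10.4/0.255 = 40.78 ft²·°F·h/BTU

40.8 ft²·°F·h/BTU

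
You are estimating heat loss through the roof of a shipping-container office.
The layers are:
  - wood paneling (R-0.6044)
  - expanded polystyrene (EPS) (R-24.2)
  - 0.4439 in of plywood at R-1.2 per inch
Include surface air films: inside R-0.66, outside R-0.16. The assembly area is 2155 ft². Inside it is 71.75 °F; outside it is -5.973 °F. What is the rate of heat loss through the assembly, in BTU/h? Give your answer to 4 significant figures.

6403 BTU/h

0.4439 × 1.2 = 0.53268
R_total = 0.66 + 0.6044 + 24.2 + 0.53268 + 0.16 = 26.157 ft²·°F·h/BTU
Q = A·ΔT/R = 2155 × (71.75 − (-5.973)) / 26.157 = 6403.4 BTU/h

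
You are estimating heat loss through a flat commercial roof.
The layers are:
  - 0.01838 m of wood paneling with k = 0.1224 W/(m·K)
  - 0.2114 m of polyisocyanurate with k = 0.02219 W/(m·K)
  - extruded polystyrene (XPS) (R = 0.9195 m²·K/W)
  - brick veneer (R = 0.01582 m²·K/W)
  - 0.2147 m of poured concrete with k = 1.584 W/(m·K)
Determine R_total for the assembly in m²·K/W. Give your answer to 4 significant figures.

10.75 m²·K/W

0.01838/0.1224 = 0.15016
0.2114/0.02219 = 9.5268
0.2147/1.584 = 0.13554
R_total = 0.15016 + 9.5268 + 0.9195 + 0.01582 + 0.13554 = 10.748 m²·K/W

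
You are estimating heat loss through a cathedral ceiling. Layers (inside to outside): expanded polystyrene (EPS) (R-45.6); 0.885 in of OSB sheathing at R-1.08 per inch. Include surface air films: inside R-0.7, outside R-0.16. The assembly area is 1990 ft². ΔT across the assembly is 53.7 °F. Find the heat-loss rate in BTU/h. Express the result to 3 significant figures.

2250 BTU/h

0.885 × 1.08 = 0.9558
R_total = 0.7 + 45.6 + 0.9558 + 0.16 = 47.42 ft²·°F·h/BTU
Q = A·ΔT/R = 1990 × 53.7 / 47.42 = 2254 BTU/h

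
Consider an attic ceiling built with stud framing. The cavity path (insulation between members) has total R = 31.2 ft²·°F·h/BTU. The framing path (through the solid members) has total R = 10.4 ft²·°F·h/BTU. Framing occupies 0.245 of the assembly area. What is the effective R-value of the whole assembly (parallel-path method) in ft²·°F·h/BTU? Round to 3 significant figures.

20.9 ft²·°F·h/BTU

U_eff = 0.755/31.2 + 0.245/10.4 = 0.0242 + 0.02356 = 0.04776
R_eff = 1/U_eff = 20.94 ft²·°F·h/BTU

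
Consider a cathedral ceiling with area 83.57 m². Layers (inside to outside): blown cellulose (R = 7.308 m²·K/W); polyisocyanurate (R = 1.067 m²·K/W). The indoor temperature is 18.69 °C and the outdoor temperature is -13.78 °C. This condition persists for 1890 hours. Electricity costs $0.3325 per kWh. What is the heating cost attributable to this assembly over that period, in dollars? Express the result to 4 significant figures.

R_total = 7.308 + 1.067 = 8.375 m²·K/W
Q = 83.57 × (18.69 − (-13.78)) / 8.375 = 324 W
E = 324 W × 1890 h / 1000 = 612.36 kWh
Cost = 612.36 × 0.3325 = $203.61

203.6 dollars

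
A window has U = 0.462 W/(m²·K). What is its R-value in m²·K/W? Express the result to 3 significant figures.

2.16 m²·K/W

R = 1/U = 1/0.462 = 2.165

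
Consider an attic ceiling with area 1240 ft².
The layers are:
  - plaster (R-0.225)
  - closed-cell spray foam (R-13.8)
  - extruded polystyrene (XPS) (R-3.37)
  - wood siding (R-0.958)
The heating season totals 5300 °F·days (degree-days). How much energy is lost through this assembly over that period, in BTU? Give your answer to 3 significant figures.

8590000 BTU

R_total = 0.225 + 13.8 + 3.37 + 0.958 = 18.35 ft²·°F·h/BTU
E = A × HDD × 24 / R = 1240 × 5300 × 24 / 18.35 = 8594000 BTU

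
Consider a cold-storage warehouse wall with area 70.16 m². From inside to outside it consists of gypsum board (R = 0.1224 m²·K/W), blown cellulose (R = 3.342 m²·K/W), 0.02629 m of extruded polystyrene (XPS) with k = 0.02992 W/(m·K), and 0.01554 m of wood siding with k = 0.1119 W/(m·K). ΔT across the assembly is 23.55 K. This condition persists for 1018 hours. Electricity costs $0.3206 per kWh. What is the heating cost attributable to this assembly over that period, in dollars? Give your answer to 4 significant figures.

0.02629/0.02992 = 0.87868
0.01554/0.1119 = 0.13887
R_total = 0.1224 + 3.342 + 0.87868 + 0.13887 = 4.482 m²·K/W
Q = 70.16 × 23.55 / 4.482 = 368.65 W
E = 368.65 W × 1018 h / 1000 = 375.29 kWh
Cost = 375.29 × 0.3206 = $120.32

120.3 dollars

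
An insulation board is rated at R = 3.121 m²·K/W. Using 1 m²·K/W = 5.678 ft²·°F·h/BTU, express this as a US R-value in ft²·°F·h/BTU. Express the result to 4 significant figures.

17.72 ft²·°F·h/BTU

R_US = 3.121 × 5.678 = 17.721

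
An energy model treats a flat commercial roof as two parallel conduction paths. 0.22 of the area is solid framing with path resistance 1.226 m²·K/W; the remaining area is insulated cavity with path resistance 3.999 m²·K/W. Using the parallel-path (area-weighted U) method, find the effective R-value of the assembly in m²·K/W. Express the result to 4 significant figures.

2.670 m²·K/W

U_eff = 0.78/3.999 + 0.22/1.226 = 0.19505 + 0.17945 = 0.37449
R_eff = 1/U_eff = 2.6703 m²·K/W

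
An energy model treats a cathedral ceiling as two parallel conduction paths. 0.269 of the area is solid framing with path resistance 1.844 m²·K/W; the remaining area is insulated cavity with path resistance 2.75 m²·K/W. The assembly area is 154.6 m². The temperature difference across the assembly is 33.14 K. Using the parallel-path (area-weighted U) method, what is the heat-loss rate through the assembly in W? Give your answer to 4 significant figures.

2109 W

U_eff = 0.731/2.75 + 0.269/1.844 = 0.26582 + 0.14588 = 0.4117
R_eff = 1/U_eff = 2.429 m²·K/W
Q = 154.6 × 33.14 / 2.429 = 2109.3 W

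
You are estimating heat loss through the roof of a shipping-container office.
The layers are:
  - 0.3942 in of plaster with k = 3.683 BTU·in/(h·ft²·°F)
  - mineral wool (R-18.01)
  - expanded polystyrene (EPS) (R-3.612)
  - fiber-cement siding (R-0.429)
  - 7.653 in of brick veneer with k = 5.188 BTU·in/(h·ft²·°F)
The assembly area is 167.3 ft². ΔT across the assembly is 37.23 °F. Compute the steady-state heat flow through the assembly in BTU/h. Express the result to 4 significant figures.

263.6 BTU/h

0.3942/3.683 = 0.10703
7.653/5.188 = 1.4751
R_total = 0.10703 + 18.01 + 3.612 + 0.429 + 1.4751 = 23.633 ft²·°F·h/BTU
Q = A·ΔT/R = 167.3 × 37.23 / 23.633 = 263.55 BTU/h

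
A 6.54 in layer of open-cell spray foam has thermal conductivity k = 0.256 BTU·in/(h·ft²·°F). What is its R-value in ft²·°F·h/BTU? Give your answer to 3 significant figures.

R = L/k = 6.54/0.256 = 25.55 ft²·°F·h/BTU

25.5 ft²·°F·h/BTU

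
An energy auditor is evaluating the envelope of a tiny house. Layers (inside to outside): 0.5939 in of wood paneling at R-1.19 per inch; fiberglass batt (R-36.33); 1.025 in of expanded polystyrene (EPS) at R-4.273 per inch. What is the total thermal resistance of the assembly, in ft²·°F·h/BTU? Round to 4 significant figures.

0.5939 × 1.19 = 0.70674
1.025 × 4.273 = 4.3798
R_total = 0.70674 + 36.33 + 4.3798 = 41.417 ft²·°F·h/BTU

41.42 ft²·°F·h/BTU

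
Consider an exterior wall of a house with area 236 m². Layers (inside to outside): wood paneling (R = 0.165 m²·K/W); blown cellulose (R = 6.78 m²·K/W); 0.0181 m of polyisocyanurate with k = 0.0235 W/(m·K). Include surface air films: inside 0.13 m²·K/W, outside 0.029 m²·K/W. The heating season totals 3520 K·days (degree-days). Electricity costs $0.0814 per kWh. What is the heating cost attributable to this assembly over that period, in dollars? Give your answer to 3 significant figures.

0.0181/0.0235 = 0.7702
R_total = 0.13 + 0.165 + 6.78 + 0.7702 + 0.029 = 7.874 m²·K/W
E = A × HDD × 24 / R / 1000 = 236 × 3520 × 24 / 7.874 / 1000 = 2532 kWh
Cost = 2532 × 0.0814 = $206.1

206 dollars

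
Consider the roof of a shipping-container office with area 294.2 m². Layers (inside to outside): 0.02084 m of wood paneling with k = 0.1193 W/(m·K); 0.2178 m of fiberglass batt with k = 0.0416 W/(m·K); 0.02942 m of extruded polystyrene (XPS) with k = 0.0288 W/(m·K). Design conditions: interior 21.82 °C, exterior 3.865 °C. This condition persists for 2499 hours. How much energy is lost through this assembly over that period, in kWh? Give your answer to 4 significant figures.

2052 kWh

0.02084/0.1193 = 0.17469
0.2178/0.0416 = 5.2356
0.02942/0.0288 = 1.0215
R_total = 0.17469 + 5.2356 + 1.0215 = 6.4318 m²·K/W
Q = 294.2 × (21.82 − 3.865) / 6.4318 = 821.29 W
E = 821.29 W × 2499 h / 1000 = 2052.4 kWh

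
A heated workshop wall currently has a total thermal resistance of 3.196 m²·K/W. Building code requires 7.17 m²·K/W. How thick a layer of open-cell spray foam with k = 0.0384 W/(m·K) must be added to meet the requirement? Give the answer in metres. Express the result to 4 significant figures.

0.1526 m

ΔR = 7.17 − 3.196 = 3.974 m²·K/W
L = ΔR × k = 3.974 × 0.0384 = 0.1526 m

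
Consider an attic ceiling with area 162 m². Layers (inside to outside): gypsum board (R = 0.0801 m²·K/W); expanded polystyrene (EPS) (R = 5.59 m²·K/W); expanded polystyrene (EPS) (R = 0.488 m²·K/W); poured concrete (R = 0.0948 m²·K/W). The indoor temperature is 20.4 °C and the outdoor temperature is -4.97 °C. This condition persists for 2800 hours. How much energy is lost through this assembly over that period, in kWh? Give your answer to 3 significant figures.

R_total = 0.0801 + 5.59 + 0.488 + 0.0948 = 6.253 m²·K/W
Q = 162 × (20.4 − (-4.97)) / 6.253 = 657.3 W
E = 657.3 W × 2800 h / 1000 = 1840 kWh

1840 kWh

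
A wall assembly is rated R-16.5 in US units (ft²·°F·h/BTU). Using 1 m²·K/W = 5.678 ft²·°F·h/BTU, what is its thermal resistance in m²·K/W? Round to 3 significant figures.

R_SI = 16.5/5.678 = 2.906

2.91 m²·K/W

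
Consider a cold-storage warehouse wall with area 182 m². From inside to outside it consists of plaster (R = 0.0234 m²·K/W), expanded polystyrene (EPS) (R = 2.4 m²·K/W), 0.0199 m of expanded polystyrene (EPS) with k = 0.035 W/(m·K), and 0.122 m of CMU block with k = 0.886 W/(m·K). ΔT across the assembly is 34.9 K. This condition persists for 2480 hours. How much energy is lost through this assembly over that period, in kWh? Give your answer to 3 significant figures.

5030 kWh

0.0199/0.035 = 0.5686
0.122/0.886 = 0.1377
R_total = 0.0234 + 2.4 + 0.5686 + 0.1377 = 3.13 m²·K/W
Q = 182 × 34.9 / 3.13 = 2030 W
E = 2030 W × 2480 h / 1000 = 5033 kWh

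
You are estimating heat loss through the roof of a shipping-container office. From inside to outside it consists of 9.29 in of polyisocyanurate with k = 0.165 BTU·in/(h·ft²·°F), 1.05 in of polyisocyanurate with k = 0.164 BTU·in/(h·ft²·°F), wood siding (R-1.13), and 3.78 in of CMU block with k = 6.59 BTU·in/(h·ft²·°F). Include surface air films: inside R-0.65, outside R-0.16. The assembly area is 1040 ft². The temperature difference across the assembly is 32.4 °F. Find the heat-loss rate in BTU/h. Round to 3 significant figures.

517 BTU/h

9.29/0.165 = 56.3
1.05/0.164 = 6.402
3.78/6.59 = 0.5736
R_total = 0.65 + 56.3 + 6.402 + 1.13 + 0.5736 + 0.16 = 65.22 ft²·°F·h/BTU
Q = A·ΔT/R = 1040 × 32.4 / 65.22 = 516.7 BTU/h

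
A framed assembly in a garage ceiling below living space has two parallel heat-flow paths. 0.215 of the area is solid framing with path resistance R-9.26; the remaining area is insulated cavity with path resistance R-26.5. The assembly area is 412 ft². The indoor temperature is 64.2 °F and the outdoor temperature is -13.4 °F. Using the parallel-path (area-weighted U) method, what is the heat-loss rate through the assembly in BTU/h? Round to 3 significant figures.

U_eff = 0.785/26.5 + 0.215/9.26 = 0.02962 + 0.02322 = 0.05284
R_eff = 1/U_eff = 18.92 ft²·°F·h/BTU
Q = 412 × (64.2 − (-13.4)) / 18.92 = 1689 BTU/h

1690 BTU/h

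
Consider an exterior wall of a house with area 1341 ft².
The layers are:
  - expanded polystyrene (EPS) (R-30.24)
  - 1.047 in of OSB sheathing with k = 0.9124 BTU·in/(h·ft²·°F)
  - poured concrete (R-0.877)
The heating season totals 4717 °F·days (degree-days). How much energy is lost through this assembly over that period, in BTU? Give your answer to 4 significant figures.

1.047/0.9124 = 1.1475
R_total = 30.24 + 1.1475 + 0.877 = 32.265 ft²·°F·h/BTU
E = A × HDD × 24 / R = 1341 × 4717 × 24 / 32.265 = 4705200 BTU

4705000 BTU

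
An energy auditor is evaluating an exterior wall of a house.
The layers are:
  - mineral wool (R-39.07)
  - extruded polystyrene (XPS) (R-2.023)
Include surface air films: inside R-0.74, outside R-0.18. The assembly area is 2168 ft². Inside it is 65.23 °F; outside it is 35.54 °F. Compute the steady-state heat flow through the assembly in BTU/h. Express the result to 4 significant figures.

1532 BTU/h

R_total = 0.74 + 39.07 + 2.023 + 0.18 = 42.013 ft²·°F·h/BTU
Q = A·ΔT/R = 2168 × (65.23 − 35.54) / 42.013 = 1532.1 BTU/h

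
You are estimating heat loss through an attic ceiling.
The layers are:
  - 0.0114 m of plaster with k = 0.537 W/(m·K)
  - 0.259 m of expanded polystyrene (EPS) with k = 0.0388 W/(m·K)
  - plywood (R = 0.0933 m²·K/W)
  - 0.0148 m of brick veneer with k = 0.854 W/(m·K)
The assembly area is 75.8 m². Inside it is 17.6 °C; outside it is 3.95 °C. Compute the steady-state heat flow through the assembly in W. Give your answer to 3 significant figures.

152 W

0.0114/0.537 = 0.02123
0.259/0.0388 = 6.675
0.0148/0.854 = 0.01733
R_total = 0.02123 + 6.675 + 0.0933 + 0.01733 = 6.807 m²·K/W
Q = A·ΔT/R = 75.8 × (17.6 − 3.95) / 6.807 = 152 W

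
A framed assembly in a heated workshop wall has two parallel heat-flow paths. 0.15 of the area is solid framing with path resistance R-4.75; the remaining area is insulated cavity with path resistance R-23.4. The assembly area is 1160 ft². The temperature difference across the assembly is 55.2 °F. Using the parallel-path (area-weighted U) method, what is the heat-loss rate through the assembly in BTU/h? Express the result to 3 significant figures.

U_eff = 0.85/23.4 + 0.15/4.75 = 0.03632 + 0.03158 = 0.0679
R_eff = 1/U_eff = 14.73 ft²·°F·h/BTU
Q = 1160 × 55.2 / 14.73 = 4348 BTU/h

4350 BTU/h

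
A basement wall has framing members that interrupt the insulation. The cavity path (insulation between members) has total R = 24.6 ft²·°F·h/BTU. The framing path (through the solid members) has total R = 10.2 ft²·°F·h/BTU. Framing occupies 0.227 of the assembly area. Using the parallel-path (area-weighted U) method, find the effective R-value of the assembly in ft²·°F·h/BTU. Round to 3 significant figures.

U_eff = 0.773/24.6 + 0.227/10.2 = 0.03142 + 0.02225 = 0.05368
R_eff = 1/U_eff = 18.63 ft²·°F·h/BTU

18.6 ft²·°F·h/BTU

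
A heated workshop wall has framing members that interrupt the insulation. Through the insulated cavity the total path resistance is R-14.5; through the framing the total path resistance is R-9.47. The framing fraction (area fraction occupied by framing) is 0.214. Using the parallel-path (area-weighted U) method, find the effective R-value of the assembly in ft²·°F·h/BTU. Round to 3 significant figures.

13.0 ft²·°F·h/BTU

U_eff = 0.786/14.5 + 0.214/9.47 = 0.05421 + 0.0226 = 0.0768
R_eff = 1/U_eff = 13.02 ft²·°F·h/BTU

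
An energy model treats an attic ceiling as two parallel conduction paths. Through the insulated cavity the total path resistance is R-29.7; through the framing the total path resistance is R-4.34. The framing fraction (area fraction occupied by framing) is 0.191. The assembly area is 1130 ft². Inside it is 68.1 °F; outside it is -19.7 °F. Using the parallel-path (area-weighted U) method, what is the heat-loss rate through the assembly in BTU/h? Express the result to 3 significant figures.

U_eff = 0.809/29.7 + 0.191/4.34 = 0.02724 + 0.04401 = 0.07125
R_eff = 1/U_eff = 14.04 ft²·°F·h/BTU
Q = 1130 × (68.1 − (-19.7)) / 14.04 = 7069 BTU/h

7070 BTU/h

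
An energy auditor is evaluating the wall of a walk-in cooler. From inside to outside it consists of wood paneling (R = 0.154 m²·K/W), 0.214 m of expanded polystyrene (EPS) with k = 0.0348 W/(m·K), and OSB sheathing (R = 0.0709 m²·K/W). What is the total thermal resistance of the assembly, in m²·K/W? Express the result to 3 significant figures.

6.37 m²·K/W

0.214/0.0348 = 6.149
R_total = 0.154 + 6.149 + 0.0709 = 6.374 m²·K/W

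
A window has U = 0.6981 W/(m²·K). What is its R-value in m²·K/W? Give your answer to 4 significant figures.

1.432 m²·K/W

R = 1/U = 1/0.6981 = 1.4325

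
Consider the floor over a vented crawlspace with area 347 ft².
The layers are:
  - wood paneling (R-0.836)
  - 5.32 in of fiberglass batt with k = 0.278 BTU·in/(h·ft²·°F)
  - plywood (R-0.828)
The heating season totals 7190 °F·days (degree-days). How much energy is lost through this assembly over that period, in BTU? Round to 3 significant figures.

2880000 BTU

5.32/0.278 = 19.14
R_total = 0.836 + 19.14 + 0.828 = 20.8 ft²·°F·h/BTU
E = A × HDD × 24 / R = 347 × 7190 × 24 / 20.8 = 2879000 BTU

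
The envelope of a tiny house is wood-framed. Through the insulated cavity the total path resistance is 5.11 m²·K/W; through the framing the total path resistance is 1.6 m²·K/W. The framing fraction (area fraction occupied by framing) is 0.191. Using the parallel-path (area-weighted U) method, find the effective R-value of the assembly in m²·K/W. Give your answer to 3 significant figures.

3.60 m²·K/W

U_eff = 0.809/5.11 + 0.191/1.6 = 0.1583 + 0.1194 = 0.2777
R_eff = 1/U_eff = 3.601 m²·K/W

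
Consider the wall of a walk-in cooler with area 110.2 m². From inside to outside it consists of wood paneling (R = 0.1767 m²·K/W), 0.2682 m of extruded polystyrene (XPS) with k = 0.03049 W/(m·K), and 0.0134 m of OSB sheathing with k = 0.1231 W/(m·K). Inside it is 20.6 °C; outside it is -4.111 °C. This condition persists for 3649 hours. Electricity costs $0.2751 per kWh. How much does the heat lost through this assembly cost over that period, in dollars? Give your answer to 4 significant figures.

0.2682/0.03049 = 8.7963
0.0134/0.1231 = 0.10885
R_total = 0.1767 + 8.7963 + 0.10885 = 9.0819 m²·K/W
Q = 110.2 × (20.6 − (-4.111)) / 9.0819 = 299.84 W
E = 299.84 W × 3649 h / 1000 = 1094.1 kWh
Cost = 1094.1 × 0.2751 = $301

301.0 dollars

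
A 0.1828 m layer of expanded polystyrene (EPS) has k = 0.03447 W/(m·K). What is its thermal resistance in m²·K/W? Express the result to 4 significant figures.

R = L/k = 0.1828/0.03447 = 5.3032 m²·K/W

5.303 m²·K/W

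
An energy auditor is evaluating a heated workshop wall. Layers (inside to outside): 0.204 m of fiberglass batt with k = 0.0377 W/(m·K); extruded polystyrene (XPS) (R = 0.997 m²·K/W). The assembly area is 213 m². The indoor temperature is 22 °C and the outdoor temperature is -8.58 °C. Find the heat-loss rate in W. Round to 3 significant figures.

1020 W

0.204/0.0377 = 5.411
R_total = 5.411 + 0.997 = 6.408 m²·K/W
Q = A·ΔT/R = 213 × (22 − (-8.58)) / 6.408 = 1016 W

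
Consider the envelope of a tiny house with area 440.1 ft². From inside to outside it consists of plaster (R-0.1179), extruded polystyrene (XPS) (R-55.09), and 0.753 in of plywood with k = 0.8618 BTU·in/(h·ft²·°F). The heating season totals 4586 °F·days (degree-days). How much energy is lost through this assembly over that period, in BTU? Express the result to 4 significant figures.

0.753/0.8618 = 0.87375
R_total = 0.1179 + 55.09 + 0.87375 = 56.082 ft²·°F·h/BTU
E = A × HDD × 24 / R = 440.1 × 4586 × 24 / 56.082 = 863730 BTU

863700 BTU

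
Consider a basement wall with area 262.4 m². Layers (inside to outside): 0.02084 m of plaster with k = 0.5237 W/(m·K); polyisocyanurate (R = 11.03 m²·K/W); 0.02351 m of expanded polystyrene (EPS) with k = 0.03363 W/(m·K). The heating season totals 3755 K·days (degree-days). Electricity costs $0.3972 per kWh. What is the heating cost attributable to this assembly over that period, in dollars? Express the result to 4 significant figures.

0.02084/0.5237 = 0.039794
0.02351/0.03363 = 0.69908
R_total = 0.039794 + 11.03 + 0.69908 = 11.769 m²·K/W
E = A × HDD × 24 / R / 1000 = 262.4 × 3755 × 24 / 11.769 / 1000 = 2009.3 kWh
Cost = 2009.3 × 0.3972 = $798.1

798.1 dollars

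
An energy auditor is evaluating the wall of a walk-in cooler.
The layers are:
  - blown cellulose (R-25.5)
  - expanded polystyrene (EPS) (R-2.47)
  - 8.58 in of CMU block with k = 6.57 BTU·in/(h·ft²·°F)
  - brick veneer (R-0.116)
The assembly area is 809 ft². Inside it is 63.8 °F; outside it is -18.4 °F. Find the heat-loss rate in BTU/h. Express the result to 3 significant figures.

2260 BTU/h

8.58/6.57 = 1.306
R_total = 25.5 + 2.47 + 1.306 + 0.116 = 29.39 ft²·°F·h/BTU
Q = A·ΔT/R = 809 × (63.8 − (-18.4)) / 29.39 = 2263 BTU/h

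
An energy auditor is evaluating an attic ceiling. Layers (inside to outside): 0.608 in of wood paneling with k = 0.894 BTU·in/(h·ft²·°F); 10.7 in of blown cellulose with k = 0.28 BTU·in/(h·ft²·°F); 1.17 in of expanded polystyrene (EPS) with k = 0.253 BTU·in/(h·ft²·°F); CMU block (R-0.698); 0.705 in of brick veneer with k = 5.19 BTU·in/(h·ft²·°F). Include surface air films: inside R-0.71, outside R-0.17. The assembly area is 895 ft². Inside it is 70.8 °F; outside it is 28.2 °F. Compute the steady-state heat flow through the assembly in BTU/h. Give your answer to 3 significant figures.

0.608/0.894 = 0.6801
10.7/0.28 = 38.21
1.17/0.253 = 4.625
0.705/5.19 = 0.1358
R_total = 0.71 + 0.6801 + 38.21 + 4.625 + 0.698 + 0.1358 + 0.17 = 45.23 ft²·°F·h/BTU
Q = A·ΔT/R = 895 × (70.8 − 28.2) / 45.23 = 842.9 BTU/h

843 BTU/h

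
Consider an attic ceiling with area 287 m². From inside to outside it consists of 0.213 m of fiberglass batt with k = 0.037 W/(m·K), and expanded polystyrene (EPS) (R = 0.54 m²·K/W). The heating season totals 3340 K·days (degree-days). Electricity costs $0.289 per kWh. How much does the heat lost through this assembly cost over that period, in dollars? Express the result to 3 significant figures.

0.213/0.037 = 5.757
R_total = 5.757 + 0.54 = 6.297 m²·K/W
E = A × HDD × 24 / R / 1000 = 287 × 3340 × 24 / 6.297 / 1000 = 3654 kWh
Cost = 3654 × 0.289 = $1056

1060 dollars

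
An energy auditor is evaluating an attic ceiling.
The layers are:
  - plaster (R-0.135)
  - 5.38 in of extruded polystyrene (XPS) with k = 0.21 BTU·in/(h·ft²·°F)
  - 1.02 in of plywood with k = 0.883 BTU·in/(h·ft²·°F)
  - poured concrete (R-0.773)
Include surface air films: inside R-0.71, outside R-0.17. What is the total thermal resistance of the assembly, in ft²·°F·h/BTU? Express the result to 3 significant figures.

28.6 ft²·°F·h/BTU

5.38/0.21 = 25.62
1.02/0.883 = 1.155
R_total = 0.71 + 0.135 + 25.62 + 1.155 + 0.773 + 0.17 = 28.56 ft²·°F·h/BTU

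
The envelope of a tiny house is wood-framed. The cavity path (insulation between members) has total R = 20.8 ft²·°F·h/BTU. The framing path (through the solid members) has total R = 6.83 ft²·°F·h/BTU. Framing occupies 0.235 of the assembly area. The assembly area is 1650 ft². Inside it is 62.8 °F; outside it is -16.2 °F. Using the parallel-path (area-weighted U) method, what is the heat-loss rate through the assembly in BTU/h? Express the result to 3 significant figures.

U_eff = 0.765/20.8 + 0.235/6.83 = 0.03678 + 0.03441 = 0.07119
R_eff = 1/U_eff = 14.05 ft²·°F·h/BTU
Q = 1650 × (62.8 − (-16.2)) / 14.05 = 9279 BTU/h

9280 BTU/h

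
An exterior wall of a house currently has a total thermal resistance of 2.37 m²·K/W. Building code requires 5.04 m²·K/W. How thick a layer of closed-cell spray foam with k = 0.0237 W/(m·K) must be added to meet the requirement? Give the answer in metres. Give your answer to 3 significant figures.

0.0633 m

ΔR = 5.04 − 2.37 = 2.67 m²·K/W
L = ΔR × k = 2.67 × 0.0237 = 0.06328 m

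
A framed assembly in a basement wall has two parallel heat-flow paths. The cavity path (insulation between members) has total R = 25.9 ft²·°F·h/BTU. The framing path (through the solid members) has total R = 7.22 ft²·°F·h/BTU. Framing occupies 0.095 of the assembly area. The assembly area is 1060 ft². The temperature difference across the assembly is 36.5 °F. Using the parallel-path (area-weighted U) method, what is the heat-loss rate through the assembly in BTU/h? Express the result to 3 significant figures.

1860 BTU/h

U_eff = 0.905/25.9 + 0.095/7.22 = 0.03494 + 0.01316 = 0.0481
R_eff = 1/U_eff = 20.79 ft²·°F·h/BTU
Q = 1060 × 36.5 / 20.79 = 1861 BTU/h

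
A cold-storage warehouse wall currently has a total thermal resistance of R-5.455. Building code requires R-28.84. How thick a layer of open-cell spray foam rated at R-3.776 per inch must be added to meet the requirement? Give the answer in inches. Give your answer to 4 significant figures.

ΔR = 28.84 − 5.455 = 23.385 ft²·°F·h/BTU
L = ΔR / (R/in) = 23.385/3.776 = 6.1931 in

6.193 in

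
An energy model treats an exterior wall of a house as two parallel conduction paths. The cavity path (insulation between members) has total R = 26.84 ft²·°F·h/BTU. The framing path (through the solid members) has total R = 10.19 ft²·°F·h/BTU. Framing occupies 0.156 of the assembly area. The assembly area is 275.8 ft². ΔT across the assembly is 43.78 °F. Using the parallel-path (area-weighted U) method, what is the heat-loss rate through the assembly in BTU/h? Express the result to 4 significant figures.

U_eff = 0.844/26.84 + 0.156/10.19 = 0.031446 + 0.015309 = 0.046755
R_eff = 1/U_eff = 21.388 ft²·°F·h/BTU
Q = 275.8 × 43.78 / 21.388 = 564.54 BTU/h

564.5 BTU/h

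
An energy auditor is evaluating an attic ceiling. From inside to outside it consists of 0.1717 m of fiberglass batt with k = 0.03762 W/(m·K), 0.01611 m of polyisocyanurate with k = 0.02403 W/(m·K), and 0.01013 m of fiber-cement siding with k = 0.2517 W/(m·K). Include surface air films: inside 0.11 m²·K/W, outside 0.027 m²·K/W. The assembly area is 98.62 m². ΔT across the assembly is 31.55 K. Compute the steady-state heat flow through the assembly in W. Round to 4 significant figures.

574.9 W

0.1717/0.03762 = 4.5641
0.01611/0.02403 = 0.67041
0.01013/0.2517 = 0.040246
R_total = 0.11 + 4.5641 + 0.67041 + 0.040246 + 0.027 = 5.4117 m²·K/W
Q = A·ΔT/R = 98.62 × 31.55 / 5.4117 = 574.95 W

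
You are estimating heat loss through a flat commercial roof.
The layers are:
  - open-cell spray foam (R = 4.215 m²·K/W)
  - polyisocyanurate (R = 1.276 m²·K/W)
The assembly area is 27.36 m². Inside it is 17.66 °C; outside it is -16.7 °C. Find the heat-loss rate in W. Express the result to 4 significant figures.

R_total = 4.215 + 1.276 = 5.491 m²·K/W
Q = A·ΔT/R = 27.36 × (17.66 − (-16.7)) / 5.491 = 171.21 W

171.2 W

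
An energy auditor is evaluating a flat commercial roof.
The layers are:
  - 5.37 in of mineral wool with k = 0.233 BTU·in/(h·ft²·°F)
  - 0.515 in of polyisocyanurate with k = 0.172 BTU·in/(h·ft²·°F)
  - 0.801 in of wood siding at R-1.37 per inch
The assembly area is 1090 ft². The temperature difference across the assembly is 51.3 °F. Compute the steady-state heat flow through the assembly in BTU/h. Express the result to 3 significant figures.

5.37/0.233 = 23.05
0.515/0.172 = 2.994
0.801 × 1.37 = 1.097
R_total = 23.05 + 2.994 + 1.097 = 27.14 ft²·°F·h/BTU
Q = A·ΔT/R = 1090 × 51.3 / 27.14 = 2060 BTU/h

2060 BTU/h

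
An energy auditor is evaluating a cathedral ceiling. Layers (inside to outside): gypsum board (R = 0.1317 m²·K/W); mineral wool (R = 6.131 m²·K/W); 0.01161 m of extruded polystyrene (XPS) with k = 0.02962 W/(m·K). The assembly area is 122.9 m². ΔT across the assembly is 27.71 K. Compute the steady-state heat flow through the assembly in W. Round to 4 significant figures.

511.8 W

0.01161/0.02962 = 0.39196
R_total = 0.1317 + 6.131 + 0.39196 = 6.6547 m²·K/W
Q = A·ΔT/R = 122.9 × 27.71 / 6.6547 = 511.76 W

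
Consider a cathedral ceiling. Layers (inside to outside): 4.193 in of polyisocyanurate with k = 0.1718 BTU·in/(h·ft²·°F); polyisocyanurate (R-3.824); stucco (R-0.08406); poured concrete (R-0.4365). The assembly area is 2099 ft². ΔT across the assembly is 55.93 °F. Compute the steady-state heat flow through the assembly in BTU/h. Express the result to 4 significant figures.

4083 BTU/h

4.193/0.1718 = 24.406
R_total = 24.406 + 3.824 + 0.08406 + 0.4365 = 28.751 ft²·°F·h/BTU
Q = A·ΔT/R = 2099 × 55.93 / 28.751 = 4083.3 BTU/h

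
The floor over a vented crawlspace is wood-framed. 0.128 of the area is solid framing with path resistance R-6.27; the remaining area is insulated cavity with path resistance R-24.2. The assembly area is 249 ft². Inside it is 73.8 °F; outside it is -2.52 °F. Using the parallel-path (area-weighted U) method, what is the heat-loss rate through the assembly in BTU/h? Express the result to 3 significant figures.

1070 BTU/h

U_eff = 0.872/24.2 + 0.128/6.27 = 0.03603 + 0.02041 = 0.05645
R_eff = 1/U_eff = 17.72 ft²·°F·h/BTU
Q = 249 × (73.8 − (-2.52)) / 17.72 = 1073 BTU/h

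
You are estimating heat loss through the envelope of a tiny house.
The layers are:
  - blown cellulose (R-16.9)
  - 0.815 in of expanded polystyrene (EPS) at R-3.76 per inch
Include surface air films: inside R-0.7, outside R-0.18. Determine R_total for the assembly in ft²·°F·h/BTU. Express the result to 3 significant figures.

20.8 ft²·°F·h/BTU

0.815 × 3.76 = 3.064
R_total = 0.7 + 16.9 + 3.064 + 0.18 = 20.84 ft²·°F·h/BTU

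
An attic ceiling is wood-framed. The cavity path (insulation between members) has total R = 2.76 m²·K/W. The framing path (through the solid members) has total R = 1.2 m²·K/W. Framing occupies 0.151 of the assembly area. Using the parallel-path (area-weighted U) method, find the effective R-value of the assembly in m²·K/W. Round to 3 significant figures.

2.31 m²·K/W

U_eff = 0.849/2.76 + 0.151/1.2 = 0.3076 + 0.1258 = 0.4334
R_eff = 1/U_eff = 2.307 m²·K/W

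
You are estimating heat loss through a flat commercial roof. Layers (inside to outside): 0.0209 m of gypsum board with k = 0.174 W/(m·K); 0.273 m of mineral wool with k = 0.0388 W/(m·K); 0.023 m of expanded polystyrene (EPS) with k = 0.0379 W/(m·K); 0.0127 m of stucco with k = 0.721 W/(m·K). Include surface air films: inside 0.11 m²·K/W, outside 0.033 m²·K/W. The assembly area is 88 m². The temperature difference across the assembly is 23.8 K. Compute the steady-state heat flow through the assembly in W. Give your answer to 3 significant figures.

0.0209/0.174 = 0.1201
0.273/0.0388 = 7.036
0.023/0.0379 = 0.6069
0.0127/0.721 = 0.01761
R_total = 0.11 + 0.1201 + 7.036 + 0.6069 + 0.01761 + 0.033 = 7.924 m²·K/W
Q = A·ΔT/R = 88 × 23.8 / 7.924 = 264.3 W

264 W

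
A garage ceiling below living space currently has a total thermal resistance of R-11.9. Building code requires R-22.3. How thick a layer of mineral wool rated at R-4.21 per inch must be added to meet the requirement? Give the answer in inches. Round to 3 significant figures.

ΔR = 22.3 − 11.9 = 10.4 ft²·°F·h/BTU
L = ΔR / (R/in) = 10.4/4.21 = 2.47 in

2.47 in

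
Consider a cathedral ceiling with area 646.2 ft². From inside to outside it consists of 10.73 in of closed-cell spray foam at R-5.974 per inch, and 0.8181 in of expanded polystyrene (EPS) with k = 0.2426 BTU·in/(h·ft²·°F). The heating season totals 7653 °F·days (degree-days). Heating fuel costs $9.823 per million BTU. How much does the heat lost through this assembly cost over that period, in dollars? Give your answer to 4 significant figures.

17.28 dollars

10.73 × 5.974 = 64.101
0.8181/0.2426 = 3.3722
R_total = 64.101 + 3.3722 = 67.473 ft²·°F·h/BTU
E = A × HDD × 24 / R = 646.2 × 7653 × 24 / 67.473 = 1759100 BTU
Cost = 1759100/10⁶ × 9.823 = $17.279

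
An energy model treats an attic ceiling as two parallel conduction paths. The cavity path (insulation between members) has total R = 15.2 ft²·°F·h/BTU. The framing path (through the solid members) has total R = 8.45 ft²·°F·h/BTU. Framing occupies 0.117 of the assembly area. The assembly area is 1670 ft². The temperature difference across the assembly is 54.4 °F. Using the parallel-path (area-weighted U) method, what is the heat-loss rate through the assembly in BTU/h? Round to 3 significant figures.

6540 BTU/h

U_eff = 0.883/15.2 + 0.117/8.45 = 0.05809 + 0.01385 = 0.07194
R_eff = 1/U_eff = 13.9 ft²·°F·h/BTU
Q = 1670 × 54.4 / 13.9 = 6535 BTU/h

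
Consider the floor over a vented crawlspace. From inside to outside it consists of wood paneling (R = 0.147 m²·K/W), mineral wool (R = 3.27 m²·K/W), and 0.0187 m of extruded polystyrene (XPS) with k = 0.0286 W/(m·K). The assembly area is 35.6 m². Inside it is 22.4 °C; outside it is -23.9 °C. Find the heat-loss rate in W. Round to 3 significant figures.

0.0187/0.0286 = 0.6538
R_total = 0.147 + 3.27 + 0.6538 = 4.071 m²·K/W
Q = A·ΔT/R = 35.6 × (22.4 − (-23.9)) / 4.071 = 404.9 W

405 W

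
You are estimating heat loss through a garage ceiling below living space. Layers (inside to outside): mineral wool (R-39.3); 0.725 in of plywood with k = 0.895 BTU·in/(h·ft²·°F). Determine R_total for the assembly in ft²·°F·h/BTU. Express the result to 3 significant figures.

40.1 ft²·°F·h/BTU

0.725/0.895 = 0.8101
R_total = 39.3 + 0.8101 = 40.11 ft²·°F·h/BTU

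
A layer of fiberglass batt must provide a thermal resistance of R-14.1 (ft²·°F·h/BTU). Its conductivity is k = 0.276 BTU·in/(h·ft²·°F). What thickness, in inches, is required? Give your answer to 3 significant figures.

3.89 in

L = R × k = 14.1 × 0.276 = 3.892 in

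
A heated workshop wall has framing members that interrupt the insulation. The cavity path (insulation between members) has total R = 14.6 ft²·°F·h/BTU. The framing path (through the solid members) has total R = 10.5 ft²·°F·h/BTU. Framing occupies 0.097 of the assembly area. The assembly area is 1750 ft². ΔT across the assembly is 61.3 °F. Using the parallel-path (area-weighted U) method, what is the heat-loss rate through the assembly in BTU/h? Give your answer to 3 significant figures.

U_eff = 0.903/14.6 + 0.097/10.5 = 0.06185 + 0.009238 = 0.07109
R_eff = 1/U_eff = 14.07 ft²·°F·h/BTU
Q = 1750 × 61.3 / 14.07 = 7626 BTU/h

7630 BTU/h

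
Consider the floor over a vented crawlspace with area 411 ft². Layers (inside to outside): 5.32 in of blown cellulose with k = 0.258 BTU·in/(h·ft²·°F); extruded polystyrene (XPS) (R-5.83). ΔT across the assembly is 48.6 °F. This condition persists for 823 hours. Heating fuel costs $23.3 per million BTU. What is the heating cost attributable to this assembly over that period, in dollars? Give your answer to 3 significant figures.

14.5 dollars

5.32/0.258 = 20.62
R_total = 20.62 + 5.83 = 26.45 ft²·°F·h/BTU
Q = 411 × 48.6 / 26.45 = 755.2 BTU/h
E = 755.2 × 823 = 621500 BTU
Cost = 621500/10⁶ × 23.3 = $14.48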